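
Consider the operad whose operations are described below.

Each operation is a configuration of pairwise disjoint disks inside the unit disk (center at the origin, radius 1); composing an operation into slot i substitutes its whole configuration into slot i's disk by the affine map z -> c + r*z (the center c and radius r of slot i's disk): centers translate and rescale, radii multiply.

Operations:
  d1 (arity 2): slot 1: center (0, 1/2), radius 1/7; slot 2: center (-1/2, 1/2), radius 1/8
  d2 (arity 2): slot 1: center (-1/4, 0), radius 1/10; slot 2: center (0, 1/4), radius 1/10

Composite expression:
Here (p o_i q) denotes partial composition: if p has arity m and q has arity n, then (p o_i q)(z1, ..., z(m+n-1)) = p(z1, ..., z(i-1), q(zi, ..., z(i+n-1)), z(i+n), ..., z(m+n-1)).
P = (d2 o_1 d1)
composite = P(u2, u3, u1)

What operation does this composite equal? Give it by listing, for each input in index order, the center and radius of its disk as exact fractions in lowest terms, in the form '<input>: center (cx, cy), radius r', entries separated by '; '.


Only the slot chain above each u matters under d2; compose those maps.
for u2, the 2-step affine chain lands on center (-1/4, 1/20), radius 1/70
for u3, the 2-step affine chain lands on center (-3/10, 1/20), radius 1/80
for u1, the 1-step affine chain lands on center (0, 1/4), radius 1/10

u1: center (0, 1/4), radius 1/10; u2: center (-1/4, 1/20), radius 1/70; u3: center (-3/10, 1/20), radius 1/80


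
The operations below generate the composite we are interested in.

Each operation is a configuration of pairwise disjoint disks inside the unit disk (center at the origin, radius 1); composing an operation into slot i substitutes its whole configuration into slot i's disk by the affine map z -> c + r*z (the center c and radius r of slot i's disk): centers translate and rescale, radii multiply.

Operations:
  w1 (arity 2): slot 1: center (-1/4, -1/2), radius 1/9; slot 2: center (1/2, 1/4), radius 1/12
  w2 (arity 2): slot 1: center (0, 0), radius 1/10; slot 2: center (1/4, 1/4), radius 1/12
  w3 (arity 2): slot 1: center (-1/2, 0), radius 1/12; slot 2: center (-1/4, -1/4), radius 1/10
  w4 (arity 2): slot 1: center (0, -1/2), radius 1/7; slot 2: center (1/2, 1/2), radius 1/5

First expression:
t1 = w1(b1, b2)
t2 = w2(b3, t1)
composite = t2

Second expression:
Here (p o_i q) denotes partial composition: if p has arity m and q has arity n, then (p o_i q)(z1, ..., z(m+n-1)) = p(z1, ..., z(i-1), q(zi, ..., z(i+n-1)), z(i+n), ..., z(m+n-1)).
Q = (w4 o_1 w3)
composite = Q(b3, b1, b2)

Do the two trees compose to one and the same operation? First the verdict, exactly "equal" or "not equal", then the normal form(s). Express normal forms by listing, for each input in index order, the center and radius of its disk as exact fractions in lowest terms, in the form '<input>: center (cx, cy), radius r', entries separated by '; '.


Reducing the first expression gives b1: center (11/48, 5/24), radius 1/108; b2: center (7/24, 13/48), radius 1/144; b3: center (0, 0), radius 1/10
Reducing the second expression gives b1: center (-1/28, -15/28), radius 1/70; b2: center (1/2, 1/2), radius 1/5; b3: center (-1/14, -1/2), radius 1/84
They disagree, so not equal.

not equal — first b1: center (11/48, 5/24), radius 1/108; b2: center (7/24, 13/48), radius 1/144; b3: center (0, 0), radius 1/10, second b1: center (-1/28, -15/28), radius 1/70; b2: center (1/2, 1/2), radius 1/5; b3: center (-1/14, -1/2), radius 1/84


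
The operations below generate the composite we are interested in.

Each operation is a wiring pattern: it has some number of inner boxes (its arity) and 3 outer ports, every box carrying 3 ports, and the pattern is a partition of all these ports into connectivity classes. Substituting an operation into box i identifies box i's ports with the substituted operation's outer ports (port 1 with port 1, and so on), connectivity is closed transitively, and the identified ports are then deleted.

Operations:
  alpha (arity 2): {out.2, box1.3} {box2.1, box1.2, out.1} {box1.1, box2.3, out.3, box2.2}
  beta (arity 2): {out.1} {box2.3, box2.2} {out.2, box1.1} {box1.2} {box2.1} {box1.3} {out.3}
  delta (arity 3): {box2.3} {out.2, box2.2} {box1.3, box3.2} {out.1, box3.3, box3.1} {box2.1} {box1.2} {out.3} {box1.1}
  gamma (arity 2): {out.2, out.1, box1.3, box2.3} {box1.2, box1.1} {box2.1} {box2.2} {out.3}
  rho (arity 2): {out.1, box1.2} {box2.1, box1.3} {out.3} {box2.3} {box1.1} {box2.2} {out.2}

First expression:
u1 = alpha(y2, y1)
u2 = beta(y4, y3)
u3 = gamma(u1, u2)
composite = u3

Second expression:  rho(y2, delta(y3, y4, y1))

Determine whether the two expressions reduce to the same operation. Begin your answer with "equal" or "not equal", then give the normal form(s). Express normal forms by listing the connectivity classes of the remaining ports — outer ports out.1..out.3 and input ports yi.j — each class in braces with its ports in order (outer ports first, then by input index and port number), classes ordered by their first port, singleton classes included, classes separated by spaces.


In normal form, the first expression is {out.1, out.2, y1.2, y1.3, y2.1} {out.3} {y1.1, y2.2, y2.3} {y3.1} {y3.2, y3.3} {y4.1} {y4.2} {y4.3}
In normal form, the second expression is {out.1, y2.2} {out.2} {out.3} {y1.1, y1.3, y2.3} {y1.2, y3.3} {y2.1} {y3.1} {y3.2} {y4.1} {y4.2} {y4.3}
Different reductions; not equal.

not equal; the first gives {out.1, out.2, y1.2, y1.3, y2.1} {out.3} {y1.1, y2.2, y2.3} {y3.1} {y3.2, y3.3} {y4.1} {y4.2} {y4.3} and the second {out.1, y2.2} {out.2} {out.3} {y1.1, y1.3, y2.3} {y1.2, y3.3} {y2.1} {y3.1} {y3.2} {y4.1} {y4.2} {y4.3}


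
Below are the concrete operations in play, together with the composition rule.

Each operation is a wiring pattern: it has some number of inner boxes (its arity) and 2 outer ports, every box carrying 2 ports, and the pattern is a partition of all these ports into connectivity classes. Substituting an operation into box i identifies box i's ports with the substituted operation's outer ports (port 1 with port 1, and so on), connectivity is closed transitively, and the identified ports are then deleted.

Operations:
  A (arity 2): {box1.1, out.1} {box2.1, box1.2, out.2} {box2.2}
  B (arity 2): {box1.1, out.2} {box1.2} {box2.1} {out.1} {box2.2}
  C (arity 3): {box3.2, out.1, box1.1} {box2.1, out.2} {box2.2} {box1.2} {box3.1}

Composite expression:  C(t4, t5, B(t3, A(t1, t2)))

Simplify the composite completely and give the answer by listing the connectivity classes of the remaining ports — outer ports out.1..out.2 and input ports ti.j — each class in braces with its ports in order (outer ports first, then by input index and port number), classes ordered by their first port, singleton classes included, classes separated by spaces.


{out.1, t3.1, t4.1} {out.2, t5.1} {t1.1} {t1.2, t2.1} {t2.2} {t3.2} {t4.2} {t5.2}

Substituting into C glues patterns; closure does the rest.
composing A on (t1, t2), with out.j its own outer ports: {out.1, t1.1} {out.2, t1.2, t2.1} {t2.2}
composing B on (t3, t1, t2), with out.j its own outer ports: {out.1} {out.2, t3.1} {t1.1} {t1.2, t2.1} {t2.2} {t3.2}
composing C on (t4, t5, t3, t1, t2), with out.j its own outer ports: {out.1, t3.1, t4.1} {out.2, t5.1} {t1.1} {t1.2, t2.1} {t2.2} {t3.2} {t4.2} {t5.2}


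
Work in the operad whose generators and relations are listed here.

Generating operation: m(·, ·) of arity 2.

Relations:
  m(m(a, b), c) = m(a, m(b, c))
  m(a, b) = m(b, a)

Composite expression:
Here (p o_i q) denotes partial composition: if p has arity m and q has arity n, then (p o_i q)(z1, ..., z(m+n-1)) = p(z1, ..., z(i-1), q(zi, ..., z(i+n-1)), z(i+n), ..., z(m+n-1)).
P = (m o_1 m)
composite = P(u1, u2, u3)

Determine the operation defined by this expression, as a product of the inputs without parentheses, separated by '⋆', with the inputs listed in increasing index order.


u1 ⋆ u2 ⋆ u3


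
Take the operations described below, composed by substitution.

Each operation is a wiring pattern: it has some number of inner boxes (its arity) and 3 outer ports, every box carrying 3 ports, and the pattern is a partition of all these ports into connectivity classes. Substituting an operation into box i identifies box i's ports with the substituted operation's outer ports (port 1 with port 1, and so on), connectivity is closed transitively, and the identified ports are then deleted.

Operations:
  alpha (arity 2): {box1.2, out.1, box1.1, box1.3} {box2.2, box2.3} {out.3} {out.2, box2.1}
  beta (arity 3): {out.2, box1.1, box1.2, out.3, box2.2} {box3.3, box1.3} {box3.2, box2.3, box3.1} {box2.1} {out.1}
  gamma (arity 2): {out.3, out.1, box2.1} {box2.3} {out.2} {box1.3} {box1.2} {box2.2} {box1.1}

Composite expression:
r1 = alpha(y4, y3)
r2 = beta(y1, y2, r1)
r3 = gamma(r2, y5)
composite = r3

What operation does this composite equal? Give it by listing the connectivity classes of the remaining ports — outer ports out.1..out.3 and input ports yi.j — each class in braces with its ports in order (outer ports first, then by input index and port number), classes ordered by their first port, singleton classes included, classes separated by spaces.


{out.1, out.3, y5.1} {out.2} {y1.1, y1.2, y2.2} {y1.3} {y2.1} {y2.3, y3.1, y4.1, y4.2, y4.3} {y3.2, y3.3} {y5.2} {y5.3}

Connectivity passes through glued gamma-boundaries; trace each wire chain.
the subtree at alpha composes to {out.1, y4.1, y4.2, y4.3} {out.2, y3.1} {out.3} {y3.2, y3.3} on (y4, y3); out.j = own outer ports
the subtree at beta composes to {out.1} {out.2, out.3, y1.1, y1.2, y2.2} {y1.3} {y2.1} {y2.3, y3.1, y4.1, y4.2, y4.3} {y3.2, y3.3} on (y1, y2, y4, y3); out.j = own outer ports
the subtree at gamma composes to {out.1, out.3, y5.1} {out.2} {y1.1, y1.2, y2.2} {y1.3} {y2.1} {y2.3, y3.1, y4.1, y4.2, y4.3} {y3.2, y3.3} {y5.2} {y5.3} on (y1, y2, y4, y3, y5); out.j = own outer ports


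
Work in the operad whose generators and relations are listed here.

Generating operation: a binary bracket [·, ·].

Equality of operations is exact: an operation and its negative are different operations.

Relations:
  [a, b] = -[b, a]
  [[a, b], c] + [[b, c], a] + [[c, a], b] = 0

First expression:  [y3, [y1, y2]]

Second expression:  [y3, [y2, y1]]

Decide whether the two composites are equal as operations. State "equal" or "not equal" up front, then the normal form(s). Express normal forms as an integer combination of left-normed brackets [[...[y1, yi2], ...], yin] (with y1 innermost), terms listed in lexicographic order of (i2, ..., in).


not equal; first: -[[y1, y2], y3]; second: [[y1, y2], y3]

The first expression reduces to -[[y1, y2], y3]
The second expression reduces to [[y1, y2], y3]
The forms do not match — not equal.


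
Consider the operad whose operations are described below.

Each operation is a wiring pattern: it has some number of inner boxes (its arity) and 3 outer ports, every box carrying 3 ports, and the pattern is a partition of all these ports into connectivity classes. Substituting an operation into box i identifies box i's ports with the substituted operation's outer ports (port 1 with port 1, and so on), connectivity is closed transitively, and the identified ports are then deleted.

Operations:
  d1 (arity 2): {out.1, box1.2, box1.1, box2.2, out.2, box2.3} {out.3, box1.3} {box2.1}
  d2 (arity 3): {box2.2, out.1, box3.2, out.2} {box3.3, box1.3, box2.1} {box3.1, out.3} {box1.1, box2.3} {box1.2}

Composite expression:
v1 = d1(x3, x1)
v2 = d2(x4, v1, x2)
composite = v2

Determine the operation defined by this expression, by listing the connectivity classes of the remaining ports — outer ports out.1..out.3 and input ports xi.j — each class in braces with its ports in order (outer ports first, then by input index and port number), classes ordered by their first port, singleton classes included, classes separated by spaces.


{out.1, out.2, x1.2, x1.3, x2.2, x2.3, x3.1, x3.2, x4.3} {out.3, x2.1} {x1.1} {x3.3, x4.1} {x4.2}

Two ports join when wires chain via d2-identified ports.
after d1, the pattern on (x3, x1) reads {out.1, out.2, x1.2, x1.3, x3.1, x3.2} {out.3, x3.3} {x1.1} (out.j = its outer ports)
after d2, the pattern on (x4, x3, x1, x2) reads {out.1, out.2, x1.2, x1.3, x2.2, x2.3, x3.1, x3.2, x4.3} {out.3, x2.1} {x1.1} {x3.3, x4.1} {x4.2} (out.j = its outer ports)


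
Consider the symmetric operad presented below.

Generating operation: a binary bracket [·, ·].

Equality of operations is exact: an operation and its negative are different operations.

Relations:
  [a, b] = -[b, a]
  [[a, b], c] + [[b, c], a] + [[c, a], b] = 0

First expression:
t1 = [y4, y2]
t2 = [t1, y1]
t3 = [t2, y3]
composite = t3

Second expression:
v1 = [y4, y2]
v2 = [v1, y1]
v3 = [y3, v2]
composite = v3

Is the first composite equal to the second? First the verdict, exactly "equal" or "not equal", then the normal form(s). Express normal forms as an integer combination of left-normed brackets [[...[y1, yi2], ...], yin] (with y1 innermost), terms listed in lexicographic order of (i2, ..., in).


not equal; the first gives [[[y1, y2], y4], y3] - [[[y1, y4], y2], y3] and the second -[[[y1, y2], y4], y3] + [[[y1, y4], y2], y3]

The first expression, normalized: [[[y1, y2], y4], y3] - [[[y1, y4], y2], y3]
The second expression, normalized: -[[[y1, y2], y4], y3] + [[[y1, y4], y2], y3]
The forms do not match — not equal.


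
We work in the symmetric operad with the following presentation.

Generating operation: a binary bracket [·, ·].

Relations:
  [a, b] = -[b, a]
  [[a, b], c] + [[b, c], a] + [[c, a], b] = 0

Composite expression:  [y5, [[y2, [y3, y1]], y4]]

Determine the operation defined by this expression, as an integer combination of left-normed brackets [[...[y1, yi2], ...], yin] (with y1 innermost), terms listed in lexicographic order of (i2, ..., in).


-[[[[y1, y3], y2], y4], y5]

A multilinear Lie element is pinned by y1-initial words (y1 innermost).
Composite bracket: [y5, [[y2, [y3, y1]], y4]]
Applying ab - ba throughout gives 16 signed words (2^4 = 16).
The y1-initial words carry the normal form:
  y1y3y2y4y5 appears with sign -1, giving the term -[[[[y1, y3], y2], y4], y5]


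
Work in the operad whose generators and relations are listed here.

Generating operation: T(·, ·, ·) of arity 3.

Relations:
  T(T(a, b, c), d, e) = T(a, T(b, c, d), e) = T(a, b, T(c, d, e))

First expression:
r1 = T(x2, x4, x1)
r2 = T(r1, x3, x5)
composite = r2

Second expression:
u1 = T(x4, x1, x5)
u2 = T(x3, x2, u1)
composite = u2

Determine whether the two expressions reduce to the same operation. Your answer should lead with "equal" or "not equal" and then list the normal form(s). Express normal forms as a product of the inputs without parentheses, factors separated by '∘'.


Reducing the first expression gives x2 ∘ x4 ∘ x1 ∘ x3 ∘ x5
Reducing the second expression gives x3 ∘ x2 ∘ x4 ∘ x1 ∘ x5
Different reductions; not equal.

not equal — first x2 ∘ x4 ∘ x1 ∘ x3 ∘ x5, second x3 ∘ x2 ∘ x4 ∘ x1 ∘ x5


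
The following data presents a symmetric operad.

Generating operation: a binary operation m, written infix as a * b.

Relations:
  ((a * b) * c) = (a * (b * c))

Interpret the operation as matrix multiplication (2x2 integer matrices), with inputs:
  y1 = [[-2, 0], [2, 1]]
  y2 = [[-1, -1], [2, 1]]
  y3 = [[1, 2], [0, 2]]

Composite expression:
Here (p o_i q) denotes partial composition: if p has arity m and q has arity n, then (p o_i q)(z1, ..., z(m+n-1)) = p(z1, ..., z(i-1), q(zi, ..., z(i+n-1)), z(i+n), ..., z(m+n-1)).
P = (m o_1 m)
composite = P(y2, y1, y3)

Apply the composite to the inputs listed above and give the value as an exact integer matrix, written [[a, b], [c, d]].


[[0, -2], [-2, -2]]


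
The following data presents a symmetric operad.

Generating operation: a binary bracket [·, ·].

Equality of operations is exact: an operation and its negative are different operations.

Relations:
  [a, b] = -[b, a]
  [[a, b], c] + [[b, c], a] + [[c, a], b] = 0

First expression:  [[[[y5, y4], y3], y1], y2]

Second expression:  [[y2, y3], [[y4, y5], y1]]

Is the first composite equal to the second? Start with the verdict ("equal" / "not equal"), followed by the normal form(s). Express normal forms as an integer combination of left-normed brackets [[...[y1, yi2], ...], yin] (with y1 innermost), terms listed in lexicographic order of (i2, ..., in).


not equal — first -[[[[y1, y3], y4], y5], y2] + [[[[y1, y3], y5], y4], y2] + [[[[y1, y4], y5], y3], y2] - [[[[y1, y5], y4], y3], y2], second [[[[y1, y4], y5], y2], y3] - [[[[y1, y4], y5], y3], y2] - [[[[y1, y5], y4], y2], y3] + [[[[y1, y5], y4], y3], y2]

The first expression reduces to -[[[[y1, y3], y4], y5], y2] + [[[[y1, y3], y5], y4], y2] + [[[[y1, y4], y5], y3], y2] - [[[[y1, y5], y4], y3], y2]
The second expression reduces to [[[[y1, y4], y5], y2], y3] - [[[[y1, y4], y5], y3], y2] - [[[[y1, y5], y4], y2], y3] + [[[[y1, y5], y4], y3], y2]
The forms do not match — not equal.


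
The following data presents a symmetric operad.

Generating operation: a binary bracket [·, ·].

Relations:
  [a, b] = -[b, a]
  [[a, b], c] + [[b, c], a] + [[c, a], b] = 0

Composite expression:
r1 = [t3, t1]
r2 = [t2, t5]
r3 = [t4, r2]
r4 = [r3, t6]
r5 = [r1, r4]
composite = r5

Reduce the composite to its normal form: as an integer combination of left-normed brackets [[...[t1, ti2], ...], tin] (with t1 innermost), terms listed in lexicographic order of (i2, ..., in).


[[[[[t1, t3], t2], t5], t4], t6] - [[[[[t1, t3], t4], t2], t5], t6] + [[[[[t1, t3], t4], t5], t2], t6] - [[[[[t1, t3], t5], t2], t4], t6] - [[[[[t1, t3], t6], t2], t5], t4] + [[[[[t1, t3], t6], t4], t2], t5] - [[[[[t1, t3], t6], t4], t5], t2] + [[[[[t1, t3], t6], t5], t2], t4]

A multilinear Lie element is pinned by t1-initial words (t1 innermost).
Composite bracket: [[t3, t1], [[t4, [t2, t5]], t6]]
The bracket unfolds into 32 signed words via [a, b] = ab - ba (2^5 = 32).
Words beginning with t1 determine it all:
  from t1t3t2t5t4t6, sign +1: term +[[[[[t1, t3], t2], t5], t4], t6]
  from t1t3t4t2t5t6, sign -1: term -[[[[[t1, t3], t4], t2], t5], t6]
  from t1t3t4t5t2t6, sign +1: term +[[[[[t1, t3], t4], t5], t2], t6]
  from t1t3t5t2t4t6, sign -1: term -[[[[[t1, t3], t5], t2], t4], t6]
  from t1t3t6t2t5t4, sign -1: term -[[[[[t1, t3], t6], t2], t5], t4]
  from t1t3t6t4t2t5, sign +1: term +[[[[[t1, t3], t6], t4], t2], t5]
  from t1t3t6t4t5t2, sign -1: term -[[[[[t1, t3], t6], t4], t5], t2]
  from t1t3t6t5t2t4, sign +1: term +[[[[[t1, t3], t6], t5], t2], t4]


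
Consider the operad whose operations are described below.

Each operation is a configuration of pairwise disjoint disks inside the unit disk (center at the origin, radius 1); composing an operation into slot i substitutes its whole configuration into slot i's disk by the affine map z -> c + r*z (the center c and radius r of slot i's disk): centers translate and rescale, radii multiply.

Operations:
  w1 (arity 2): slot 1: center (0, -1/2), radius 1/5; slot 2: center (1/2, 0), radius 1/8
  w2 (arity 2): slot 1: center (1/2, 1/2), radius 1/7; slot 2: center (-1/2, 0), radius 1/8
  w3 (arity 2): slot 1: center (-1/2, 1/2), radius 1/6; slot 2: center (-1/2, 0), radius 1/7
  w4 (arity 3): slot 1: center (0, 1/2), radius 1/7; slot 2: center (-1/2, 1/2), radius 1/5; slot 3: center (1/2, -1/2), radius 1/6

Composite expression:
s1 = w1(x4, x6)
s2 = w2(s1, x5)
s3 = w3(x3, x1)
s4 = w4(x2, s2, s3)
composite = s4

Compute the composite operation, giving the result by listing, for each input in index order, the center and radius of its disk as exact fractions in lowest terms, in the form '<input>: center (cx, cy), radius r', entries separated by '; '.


Below w4, radii multiply path by path; the x-disk centers shift.
input x2: applying the 1 nested substitution gives center (0, 1/2), radius 1/7
input x4: applying the 3 nested substitutions gives center (-2/5, 41/70), radius 1/175
input x6: applying the 3 nested substitutions gives center (-27/70, 3/5), radius 1/280
input x5: applying the 2 nested substitutions gives center (-3/5, 1/2), radius 1/40
input x3: applying the 2 nested substitutions gives center (5/12, -5/12), radius 1/36
input x1: applying the 2 nested substitutions gives center (5/12, -1/2), radius 1/42

x1: center (5/12, -1/2), radius 1/42; x2: center (0, 1/2), radius 1/7; x3: center (5/12, -5/12), radius 1/36; x4: center (-2/5, 41/70), radius 1/175; x5: center (-3/5, 1/2), radius 1/40; x6: center (-27/70, 3/5), radius 1/280


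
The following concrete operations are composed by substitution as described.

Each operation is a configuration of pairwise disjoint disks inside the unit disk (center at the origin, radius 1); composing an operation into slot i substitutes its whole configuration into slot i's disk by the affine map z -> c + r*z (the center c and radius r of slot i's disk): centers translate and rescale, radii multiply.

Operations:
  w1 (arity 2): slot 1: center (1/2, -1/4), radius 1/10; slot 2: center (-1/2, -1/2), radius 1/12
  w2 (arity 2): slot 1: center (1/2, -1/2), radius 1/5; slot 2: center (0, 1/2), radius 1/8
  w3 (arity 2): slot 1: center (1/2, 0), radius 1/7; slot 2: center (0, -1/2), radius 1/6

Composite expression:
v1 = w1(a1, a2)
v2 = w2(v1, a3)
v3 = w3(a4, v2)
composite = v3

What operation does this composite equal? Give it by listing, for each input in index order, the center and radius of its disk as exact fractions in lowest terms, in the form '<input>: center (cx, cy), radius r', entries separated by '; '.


a1: center (1/10, -71/120), radius 1/300; a2: center (1/15, -3/5), radius 1/360; a3: center (0, -5/12), radius 1/48; a4: center (1/2, 0), radius 1/7

Affine substitution under w3: radii multiply and a-centers shift.
for a4, the 1-step affine chain lands on center (1/2, 0), radius 1/7
for a1, the 3-step affine chain lands on center (1/10, -71/120), radius 1/300
for a2, the 3-step affine chain lands on center (1/15, -3/5), radius 1/360
for a3, the 2-step affine chain lands on center (0, -5/12), radius 1/48


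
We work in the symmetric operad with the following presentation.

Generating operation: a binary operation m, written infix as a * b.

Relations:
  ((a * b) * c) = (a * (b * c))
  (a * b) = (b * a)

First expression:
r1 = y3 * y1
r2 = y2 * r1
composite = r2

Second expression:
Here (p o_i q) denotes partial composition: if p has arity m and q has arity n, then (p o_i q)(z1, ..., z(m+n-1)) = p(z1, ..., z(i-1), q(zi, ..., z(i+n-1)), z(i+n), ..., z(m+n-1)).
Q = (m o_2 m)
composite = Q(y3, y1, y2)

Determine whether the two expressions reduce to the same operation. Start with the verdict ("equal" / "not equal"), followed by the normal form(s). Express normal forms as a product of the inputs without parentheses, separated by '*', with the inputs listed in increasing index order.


equal — both sides give y1 * y2 * y3

The first expression reduces to y1 * y2 * y3
The second expression reduces to y1 * y2 * y3
The forms coincide; equal.


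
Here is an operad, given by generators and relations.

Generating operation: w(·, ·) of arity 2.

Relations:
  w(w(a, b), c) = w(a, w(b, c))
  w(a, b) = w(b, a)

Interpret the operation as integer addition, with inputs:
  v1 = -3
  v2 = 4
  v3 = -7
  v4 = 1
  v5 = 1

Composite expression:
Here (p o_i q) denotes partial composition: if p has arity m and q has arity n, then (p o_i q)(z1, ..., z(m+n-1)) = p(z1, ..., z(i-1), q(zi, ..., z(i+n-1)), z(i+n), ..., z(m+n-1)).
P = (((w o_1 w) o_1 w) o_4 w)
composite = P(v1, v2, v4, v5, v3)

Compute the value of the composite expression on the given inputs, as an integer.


-4

w(v1, v2) = 1
w(w(v1, v2), v4) = 2
w(v5, v3) = -6
w(w(w(v1, v2), v4), w(v5, v3)) = -4


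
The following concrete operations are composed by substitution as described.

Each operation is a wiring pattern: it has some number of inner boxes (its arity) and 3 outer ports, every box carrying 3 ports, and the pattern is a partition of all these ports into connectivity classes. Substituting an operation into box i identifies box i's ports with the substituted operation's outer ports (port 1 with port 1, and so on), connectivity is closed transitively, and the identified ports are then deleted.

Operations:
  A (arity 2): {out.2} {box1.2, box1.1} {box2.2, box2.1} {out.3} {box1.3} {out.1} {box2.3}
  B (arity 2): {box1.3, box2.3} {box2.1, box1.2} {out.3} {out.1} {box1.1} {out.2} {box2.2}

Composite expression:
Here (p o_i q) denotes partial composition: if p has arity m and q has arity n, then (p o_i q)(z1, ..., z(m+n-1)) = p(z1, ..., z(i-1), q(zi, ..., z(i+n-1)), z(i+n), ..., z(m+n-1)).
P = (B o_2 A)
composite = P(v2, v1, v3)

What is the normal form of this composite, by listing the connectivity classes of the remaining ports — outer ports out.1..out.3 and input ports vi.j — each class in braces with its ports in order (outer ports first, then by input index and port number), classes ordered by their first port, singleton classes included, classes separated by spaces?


{out.1} {out.2} {out.3} {v1.1, v1.2} {v1.3} {v2.1} {v2.2} {v2.3} {v3.1, v3.2} {v3.3}

Two ports join when wires chain via B-identified ports.
stage A: inputs (v1, v3), connectivity {out.1} {out.2} {out.3} {v1.1, v1.2} {v1.3} {v3.1, v3.2} {v3.3}, out.j its boundary
stage B: inputs (v2, v1, v3), connectivity {out.1} {out.2} {out.3} {v1.1, v1.2} {v1.3} {v2.1} {v2.2} {v2.3} {v3.1, v3.2} {v3.3}, out.j its boundary


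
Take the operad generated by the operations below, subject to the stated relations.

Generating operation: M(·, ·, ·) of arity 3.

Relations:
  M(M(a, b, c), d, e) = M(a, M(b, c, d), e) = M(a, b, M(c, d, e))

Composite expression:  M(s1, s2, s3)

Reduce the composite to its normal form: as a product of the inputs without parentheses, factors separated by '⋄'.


The M-tree's shape is irrelevant; the s-reading-order decides.
M(s1, s2, s3) flattens to s1 ⋄ s2 ⋄ s3

s1 ⋄ s2 ⋄ s3


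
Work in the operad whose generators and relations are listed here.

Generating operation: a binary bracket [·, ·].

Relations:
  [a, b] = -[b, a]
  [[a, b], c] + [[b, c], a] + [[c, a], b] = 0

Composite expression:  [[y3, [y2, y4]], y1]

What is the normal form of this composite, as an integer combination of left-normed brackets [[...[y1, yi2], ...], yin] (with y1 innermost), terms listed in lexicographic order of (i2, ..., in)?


[[[y1, y2], y4], y3] - [[[y1, y3], y2], y4] + [[[y1, y3], y4], y2] - [[[y1, y4], y2], y3]

Skip Jacobi rewriting: expand, keep y1-initial words, read off terms.
Composite bracket: [[y3, [y2, y4]], y1]
Expanding via [a, b] = ab - ba: 8 signed words (2^3 = 8).
Coefficients come from the y1-initial words:
  sign of y1y2y4y3 is +1, so it contributes +[[[y1, y2], y4], y3]
  sign of y1y3y2y4 is -1, so it contributes -[[[y1, y3], y2], y4]
  sign of y1y3y4y2 is +1, so it contributes +[[[y1, y3], y4], y2]
  sign of y1y4y2y3 is -1, so it contributes -[[[y1, y4], y2], y3]


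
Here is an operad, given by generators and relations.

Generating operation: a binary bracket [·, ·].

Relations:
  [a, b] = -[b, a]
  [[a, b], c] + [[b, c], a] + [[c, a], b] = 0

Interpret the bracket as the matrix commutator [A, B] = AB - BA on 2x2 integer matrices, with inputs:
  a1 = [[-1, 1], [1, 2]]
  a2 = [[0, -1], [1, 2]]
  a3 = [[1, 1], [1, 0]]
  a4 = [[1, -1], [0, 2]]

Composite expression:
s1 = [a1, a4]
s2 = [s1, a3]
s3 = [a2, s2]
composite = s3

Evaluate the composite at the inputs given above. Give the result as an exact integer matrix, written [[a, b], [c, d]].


[[5, 14], [4, -5]]

[a1, a4] = [[1, 4], [-1, -1]]
[[a1, a4], a3] = [[5, -2], [-3, -5]]
[a2, [[a1, a4], a3]] = [[5, 14], [4, -5]]


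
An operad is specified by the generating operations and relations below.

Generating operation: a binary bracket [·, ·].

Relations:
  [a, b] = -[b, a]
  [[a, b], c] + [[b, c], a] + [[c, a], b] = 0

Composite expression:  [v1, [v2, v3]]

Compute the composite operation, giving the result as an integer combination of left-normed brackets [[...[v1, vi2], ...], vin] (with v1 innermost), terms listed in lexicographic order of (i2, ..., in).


Expand each bracket as ab - ba; the v1-initial words give the coefficients.
Composite bracket: [v1, [v2, v3]]
Under [a, b] = ab - ba we get 4 signed associative words (2^2 = 4).
Words beginning with v1 determine it all:
  the word v1v2v3 carries sign +1 and contributes +[[v1, v2], v3]
  the word v1v3v2 carries sign -1 and contributes -[[v1, v3], v2]

[[v1, v2], v3] - [[v1, v3], v2]


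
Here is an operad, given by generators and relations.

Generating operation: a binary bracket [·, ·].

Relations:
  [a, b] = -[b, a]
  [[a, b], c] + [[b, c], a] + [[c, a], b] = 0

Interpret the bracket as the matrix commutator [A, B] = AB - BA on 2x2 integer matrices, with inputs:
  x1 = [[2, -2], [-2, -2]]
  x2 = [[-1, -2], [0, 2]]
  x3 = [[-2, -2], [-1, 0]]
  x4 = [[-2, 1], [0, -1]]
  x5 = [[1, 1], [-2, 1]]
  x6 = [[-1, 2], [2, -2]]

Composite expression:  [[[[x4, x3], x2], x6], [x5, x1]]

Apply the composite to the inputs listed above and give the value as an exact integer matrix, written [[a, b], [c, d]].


[x4, x3] = [[-1, 4], [-1, 1]]
[[x4, x3], x2] = [[-2, 16], [3, 2]]
[[[x4, x3], x2], x6] = [[26, -24], [11, -26]]
[x5, x1] = [[-6, -4], [-8, 6]]
[[[[x4, x3], x2], x6], [x5, x1]] = [[236, -496], [284, -236]]

[[236, -496], [284, -236]]


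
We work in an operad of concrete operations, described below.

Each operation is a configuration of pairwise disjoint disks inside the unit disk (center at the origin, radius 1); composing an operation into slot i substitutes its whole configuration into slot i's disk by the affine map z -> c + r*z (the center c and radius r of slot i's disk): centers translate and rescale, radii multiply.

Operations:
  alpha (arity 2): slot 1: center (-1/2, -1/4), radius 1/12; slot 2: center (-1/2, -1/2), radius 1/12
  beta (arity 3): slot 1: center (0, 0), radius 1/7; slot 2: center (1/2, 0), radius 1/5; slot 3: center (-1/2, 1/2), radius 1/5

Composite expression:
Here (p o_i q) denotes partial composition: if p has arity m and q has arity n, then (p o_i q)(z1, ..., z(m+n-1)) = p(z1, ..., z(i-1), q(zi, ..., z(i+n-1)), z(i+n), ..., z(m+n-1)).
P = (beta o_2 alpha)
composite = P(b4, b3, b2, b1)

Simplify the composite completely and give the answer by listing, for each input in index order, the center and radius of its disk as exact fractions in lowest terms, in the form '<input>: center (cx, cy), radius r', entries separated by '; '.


Nesting under beta composes maps z -> c + r*z down each b-path.
for b4, the 1-step affine chain lands on center (0, 0), radius 1/7
for b3, the 2-step affine chain lands on center (2/5, -1/20), radius 1/60
for b2, the 2-step affine chain lands on center (2/5, -1/10), radius 1/60
for b1, the 1-step affine chain lands on center (-1/2, 1/2), radius 1/5

b1: center (-1/2, 1/2), radius 1/5; b2: center (2/5, -1/10), radius 1/60; b3: center (2/5, -1/20), radius 1/60; b4: center (0, 0), radius 1/7


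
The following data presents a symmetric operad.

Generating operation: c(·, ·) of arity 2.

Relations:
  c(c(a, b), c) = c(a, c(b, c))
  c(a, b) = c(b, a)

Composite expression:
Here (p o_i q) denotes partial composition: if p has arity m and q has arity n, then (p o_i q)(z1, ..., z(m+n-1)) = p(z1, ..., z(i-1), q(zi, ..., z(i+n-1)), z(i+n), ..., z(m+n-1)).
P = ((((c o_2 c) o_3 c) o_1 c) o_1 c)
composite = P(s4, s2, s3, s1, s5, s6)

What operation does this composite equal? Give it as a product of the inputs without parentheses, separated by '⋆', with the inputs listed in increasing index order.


s1 ⋆ s2 ⋆ s3 ⋆ s4 ⋆ s5 ⋆ s6

Key point: c commutes, so take the s-inputs in any fixed order.
c(s4, s2) unparenthesizes to s4 ⋆ s2
c(c(s4, s2), s3) unparenthesizes to s4 ⋆ s2 ⋆ s3
c(s5, s6) unparenthesizes to s5 ⋆ s6
c(s1, c(s5, s6)) unparenthesizes to s1 ⋆ s5 ⋆ s6
c(c(c(s4, s2), s3), c(s1, c(s5, s6))) unparenthesizes to s4 ⋆ s2 ⋆ s3 ⋆ s1 ⋆ s5 ⋆ s6
putting the inputs in ascending order: s1 ⋆ s2 ⋆ s3 ⋆ s4 ⋆ s5 ⋆ s6


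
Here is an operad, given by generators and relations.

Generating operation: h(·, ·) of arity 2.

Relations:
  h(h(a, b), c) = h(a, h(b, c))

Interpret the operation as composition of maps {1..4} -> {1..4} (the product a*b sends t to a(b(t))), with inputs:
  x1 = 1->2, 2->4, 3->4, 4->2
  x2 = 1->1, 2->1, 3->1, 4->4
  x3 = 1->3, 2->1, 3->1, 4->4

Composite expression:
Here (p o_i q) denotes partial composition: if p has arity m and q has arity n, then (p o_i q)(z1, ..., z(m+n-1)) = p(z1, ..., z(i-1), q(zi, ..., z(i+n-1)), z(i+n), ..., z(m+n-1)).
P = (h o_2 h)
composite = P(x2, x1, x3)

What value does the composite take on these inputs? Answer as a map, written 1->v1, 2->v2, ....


h(x1, x3) = 1->4, 2->2, 3->2, 4->2
h(x2, h(x1, x3)) = 1->4, 2->1, 3->1, 4->1

1->4, 2->1, 3->1, 4->1


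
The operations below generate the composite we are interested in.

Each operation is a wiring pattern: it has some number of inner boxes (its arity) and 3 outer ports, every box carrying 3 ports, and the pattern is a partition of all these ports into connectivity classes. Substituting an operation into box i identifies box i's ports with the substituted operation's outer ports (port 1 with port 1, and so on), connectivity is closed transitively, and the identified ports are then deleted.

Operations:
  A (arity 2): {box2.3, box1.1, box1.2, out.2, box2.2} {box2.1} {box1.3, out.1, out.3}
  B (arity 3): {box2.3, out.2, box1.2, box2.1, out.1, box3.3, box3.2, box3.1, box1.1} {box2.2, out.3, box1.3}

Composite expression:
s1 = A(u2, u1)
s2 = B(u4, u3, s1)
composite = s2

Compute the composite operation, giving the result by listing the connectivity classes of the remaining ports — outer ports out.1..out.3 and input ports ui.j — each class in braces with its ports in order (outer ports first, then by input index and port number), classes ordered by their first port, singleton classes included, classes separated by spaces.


Reachability decides: close wires over B-identified ports.
after A, the pattern on (u2, u1) reads {out.1, out.3, u2.3} {out.2, u1.2, u1.3, u2.1, u2.2} {u1.1} (out.j = its outer ports)
after B, the pattern on (u4, u3, u2, u1) reads {out.1, out.2, u1.2, u1.3, u2.1, u2.2, u2.3, u3.1, u3.3, u4.1, u4.2} {out.3, u3.2, u4.3} {u1.1} (out.j = its outer ports)

{out.1, out.2, u1.2, u1.3, u2.1, u2.2, u2.3, u3.1, u3.3, u4.1, u4.2} {out.3, u3.2, u4.3} {u1.1}


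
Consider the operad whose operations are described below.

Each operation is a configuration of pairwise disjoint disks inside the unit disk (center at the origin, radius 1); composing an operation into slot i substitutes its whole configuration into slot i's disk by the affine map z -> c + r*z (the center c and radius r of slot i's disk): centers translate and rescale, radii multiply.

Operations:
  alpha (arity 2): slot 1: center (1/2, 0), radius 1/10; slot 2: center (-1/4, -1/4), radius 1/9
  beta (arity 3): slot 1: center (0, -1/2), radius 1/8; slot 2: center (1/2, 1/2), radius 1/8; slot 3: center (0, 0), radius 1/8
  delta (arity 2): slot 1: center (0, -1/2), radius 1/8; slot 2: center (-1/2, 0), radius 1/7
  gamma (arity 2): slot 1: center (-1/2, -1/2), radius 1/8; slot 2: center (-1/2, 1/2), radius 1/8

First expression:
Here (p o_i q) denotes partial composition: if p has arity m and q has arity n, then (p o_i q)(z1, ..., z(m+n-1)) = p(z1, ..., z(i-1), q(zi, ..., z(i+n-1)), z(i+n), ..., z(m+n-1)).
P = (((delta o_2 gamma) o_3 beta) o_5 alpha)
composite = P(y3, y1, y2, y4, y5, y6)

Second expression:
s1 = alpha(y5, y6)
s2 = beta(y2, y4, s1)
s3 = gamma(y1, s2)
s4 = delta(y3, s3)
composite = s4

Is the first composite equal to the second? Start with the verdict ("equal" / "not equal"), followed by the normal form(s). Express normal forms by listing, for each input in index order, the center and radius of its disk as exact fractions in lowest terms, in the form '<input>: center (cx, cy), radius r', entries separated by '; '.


equal — both sides give y1: center (-4/7, -1/14), radius 1/56; y2: center (-4/7, 1/16), radius 1/448; y3: center (0, -1/2), radius 1/8; y4: center (-9/16, 9/112), radius 1/448; y5: center (-73/128, 1/14), radius 1/4480; y6: center (-1025/1792, 127/1792), radius 1/4032

In normal form, the first expression is y1: center (-4/7, -1/14), radius 1/56; y2: center (-4/7, 1/16), radius 1/448; y3: center (0, -1/2), radius 1/8; y4: center (-9/16, 9/112), radius 1/448; y5: center (-73/128, 1/14), radius 1/4480; y6: center (-1025/1792, 127/1792), radius 1/4032
In normal form, the second expression is y1: center (-4/7, -1/14), radius 1/56; y2: center (-4/7, 1/16), radius 1/448; y3: center (0, -1/2), radius 1/8; y4: center (-9/16, 9/112), radius 1/448; y5: center (-73/128, 1/14), radius 1/4480; y6: center (-1025/1792, 127/1792), radius 1/4032
Same normal form: equal.


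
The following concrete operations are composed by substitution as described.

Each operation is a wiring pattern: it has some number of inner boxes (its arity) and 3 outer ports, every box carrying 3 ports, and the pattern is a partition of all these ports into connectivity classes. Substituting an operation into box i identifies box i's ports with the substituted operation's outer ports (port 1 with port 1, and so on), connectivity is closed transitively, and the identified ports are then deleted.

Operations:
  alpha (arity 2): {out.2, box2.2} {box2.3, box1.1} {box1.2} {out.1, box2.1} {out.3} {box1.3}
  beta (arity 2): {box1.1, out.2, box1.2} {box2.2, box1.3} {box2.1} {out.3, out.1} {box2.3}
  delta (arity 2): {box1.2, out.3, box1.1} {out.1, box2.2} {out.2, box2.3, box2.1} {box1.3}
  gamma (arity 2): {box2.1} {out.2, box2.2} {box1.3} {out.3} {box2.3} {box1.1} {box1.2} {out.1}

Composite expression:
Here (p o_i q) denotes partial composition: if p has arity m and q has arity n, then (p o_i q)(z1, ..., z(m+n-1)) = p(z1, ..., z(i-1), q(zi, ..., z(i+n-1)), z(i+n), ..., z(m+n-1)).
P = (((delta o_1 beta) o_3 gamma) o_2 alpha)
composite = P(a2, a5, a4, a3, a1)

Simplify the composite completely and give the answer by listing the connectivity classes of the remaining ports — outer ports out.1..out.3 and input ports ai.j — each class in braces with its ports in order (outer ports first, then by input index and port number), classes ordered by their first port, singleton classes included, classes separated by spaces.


Treat the ports identified at delta as solder joints: merge, then drop.
stage alpha: inputs (a5, a4), connectivity {out.1, a4.1} {out.2, a4.2} {out.3} {a4.3, a5.1} {a5.2} {a5.3}, out.j its boundary
stage beta: inputs (a2, a5, a4), connectivity {out.1, out.3} {out.2, a2.1, a2.2} {a2.3, a4.2} {a4.1} {a4.3, a5.1} {a5.2} {a5.3}, out.j its boundary
stage gamma: inputs (a3, a1), connectivity {out.1} {out.2, a1.2} {out.3} {a1.1} {a1.3} {a3.1} {a3.2} {a3.3}, out.j its boundary
stage delta: inputs (a2, a5, a4, a3, a1), connectivity {out.1, a1.2} {out.2} {out.3, a2.1, a2.2} {a1.1} {a1.3} {a2.3, a4.2} {a3.1} {a3.2} {a3.3} {a4.1} {a4.3, a5.1} {a5.2} {a5.3}, out.j its boundary

{out.1, a1.2} {out.2} {out.3, a2.1, a2.2} {a1.1} {a1.3} {a2.3, a4.2} {a3.1} {a3.2} {a3.3} {a4.1} {a4.3, a5.1} {a5.2} {a5.3}


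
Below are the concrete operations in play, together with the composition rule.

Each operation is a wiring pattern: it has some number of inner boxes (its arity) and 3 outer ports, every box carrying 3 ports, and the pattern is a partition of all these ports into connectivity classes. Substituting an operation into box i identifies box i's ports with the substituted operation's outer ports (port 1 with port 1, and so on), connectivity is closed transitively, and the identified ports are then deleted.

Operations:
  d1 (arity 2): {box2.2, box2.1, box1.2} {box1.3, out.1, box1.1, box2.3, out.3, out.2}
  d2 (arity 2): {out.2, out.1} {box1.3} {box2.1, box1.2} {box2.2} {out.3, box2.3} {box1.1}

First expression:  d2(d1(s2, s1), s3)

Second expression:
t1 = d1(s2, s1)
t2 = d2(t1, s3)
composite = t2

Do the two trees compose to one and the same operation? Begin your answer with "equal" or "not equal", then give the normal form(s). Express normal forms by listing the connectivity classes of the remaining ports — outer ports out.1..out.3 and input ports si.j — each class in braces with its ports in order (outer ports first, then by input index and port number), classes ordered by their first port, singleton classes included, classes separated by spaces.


equal: each reduces to {out.1, out.2} {out.3, s3.3} {s1.1, s1.2, s2.2} {s1.3, s2.1, s2.3, s3.1} {s3.2}

The first composite normalizes to {out.1, out.2} {out.3, s3.3} {s1.1, s1.2, s2.2} {s1.3, s2.1, s2.3, s3.1} {s3.2}
The second composite normalizes to {out.1, out.2} {out.3, s3.3} {s1.1, s1.2, s2.2} {s1.3, s2.1, s2.3, s3.1} {s3.2}
One common form — equal.
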